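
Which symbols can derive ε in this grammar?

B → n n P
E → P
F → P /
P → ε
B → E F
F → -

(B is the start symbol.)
A non-terminal is nullable if it can derive ε (the empty string): either it has an ε-production, or it has a production whose right-hand side consists entirely of nullable non-terminals.

ε-productions: P → ε
So P is immediately nullable.
E → P: every symbol on the right is nullable, so E is nullable too.
No further non-terminal can be added: every production for the remaining non-terminals contains a terminal or a non-nullable non-terminal.
Nullable = { 'E', 'P' }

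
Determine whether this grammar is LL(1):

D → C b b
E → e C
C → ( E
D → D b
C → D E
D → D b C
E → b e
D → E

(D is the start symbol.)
Relevant sets:
  FIRST(C) = { '(', 'b', 'e' }
  FIRST(D) = { '(', 'b', 'e' }
  FIRST(E) = { 'b', 'e' }

For D:
  PREDICT(D → C b b) = { '(', 'b', 'e' }
  PREDICT(D → D b) = { '(', 'b', 'e' }
  PREDICT(D → D b C) = { '(', 'b', 'e' }
  PREDICT(D → E) = { 'b', 'e' }
For E:
  PREDICT(E → e C) = { 'e' }
  PREDICT(E → b e) = { 'b' }
For C:
  PREDICT(C → '(' E) = { '(' }
  PREDICT(C → D E) = { '(', 'b', 'e' }

Conflict found: Predict set conflict for D: { '(', 'b', 'e' }
The grammar is NOT LL(1).

Answer: No. Predict set conflict for D: { '(', 'b', 'e' }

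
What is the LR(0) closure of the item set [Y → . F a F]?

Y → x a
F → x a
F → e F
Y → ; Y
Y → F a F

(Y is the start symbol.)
To compute CLOSURE, for each item [A → α.Bβ] where B is a non-terminal, add [B → .γ] for all productions B → γ; repeat for the newly added items until nothing changes.

Start with: [Y → . F a F]
  [Y → . F a F] has the dot before F: add [F → . x a], [F → . e F]
No further items can be added.

CLOSURE = { [F → . e F], [F → . x a], [Y → . F a F] }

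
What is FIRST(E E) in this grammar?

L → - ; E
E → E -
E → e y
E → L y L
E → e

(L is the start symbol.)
{ '-', 'e' }

FIRST sets of the non-terminals involved (from the grammar, by fixed-point iteration):
  FIRST(E) = { '-', 'e' }

To compute FIRST(E E), process the symbols left to right:
Symbol E is a non-terminal. Add FIRST(E) \ {ε} = { '-', 'e' }
E is not nullable (ε ∉ FIRST(E)), so stop here.
FIRST(E E) = { '-', 'e' }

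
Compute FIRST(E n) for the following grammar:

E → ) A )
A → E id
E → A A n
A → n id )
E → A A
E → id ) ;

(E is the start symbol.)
{ ')', 'id', 'n' }

FIRST sets of the non-terminals involved (from the grammar, by fixed-point iteration):
  FIRST(E) = { ')', 'id', 'n' }

To compute FIRST(E n), process the symbols left to right:
Symbol E is a non-terminal. Add FIRST(E) \ {ε} = { ')', 'id', 'n' }
E is not nullable (ε ∉ FIRST(E)), so stop here.
FIRST(E n) = { ')', 'id', 'n' }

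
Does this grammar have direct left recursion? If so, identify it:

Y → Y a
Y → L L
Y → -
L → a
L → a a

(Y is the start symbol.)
Yes, Y is left-recursive

Y → Y a: LEFT RECURSIVE (starts with Y)
Y → L L: starts with L
Y → -: starts with '-'
L → a: starts with a
L → a a: starts with a

The grammar has direct left recursion on: Y.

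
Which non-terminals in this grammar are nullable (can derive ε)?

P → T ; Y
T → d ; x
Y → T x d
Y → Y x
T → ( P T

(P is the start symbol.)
A non-terminal is nullable if it can derive ε (the empty string): either it has an ε-production, or it has a production whose right-hand side consists entirely of nullable non-terminals.

There are no ε-productions, so no non-terminal can derive ε.
No non-terminals are nullable.

Answer: None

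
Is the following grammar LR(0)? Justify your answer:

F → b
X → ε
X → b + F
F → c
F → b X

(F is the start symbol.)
A grammar is LR(0) if no state in the canonical LR(0) collection has:
  - both a shift item (dot before a terminal) and a complete item (shift-reduce conflict), or
  - two or more complete items (reduce-reduce conflict; the accept item [F' → F .] counts as a complete item here).

Augment with F' → F and build the canonical LR(0) collection (I0 = CLOSURE({[F' → . F]}), then GOTO on every symbol after a dot until no new states appear). It has 8 states:
  I0: { [F → . b X], [F → . b], [F → . c], [F' → . F] }  — shift
  I1: { [F' → F .] }  — accept
  I2: { [F → b . X], [F → b .], [X → . b + F], [X → .] }  — shift, 2 reduces
  I3: { [F → c .] }  — reduce
  I4: { [F → b X .] }  — reduce
  I5: { [X → b . + F] }  — shift
  I6: { [F → . b X], [F → . b], [F → . c], [X → b + . F] }  — shift
  I7: { [X → b + F .] }  — reduce

Conflict in state I2:
  Shift-reduce conflict between [F → b .] and [X → . b + F]
So the grammar is NOT LR(0).

Answer: No. Shift-reduce conflict between [F → b .] and [X → . b + F]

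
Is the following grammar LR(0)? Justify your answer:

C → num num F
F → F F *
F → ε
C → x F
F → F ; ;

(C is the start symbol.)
No. Shift-reduce conflict between [C → x F .] and [F → F . ; ;]

Augment with C' → C and build the canonical LR(0) collection (I0 = CLOSURE({[C' → . C]}), then GOTO on every symbol after a dot until no new states appear). It has 11 states:
  I0: { [C → . num num F], [C → . x F], [C' → . C] }  — shift
  I1: { [C' → C .] }  — accept
  I2: { [C → num . num F] }  — shift
  I3: { [C → x . F], [F → . F ; ;], [F → . F F *], [F → .] }  — reduce
  I4: { [C → x F .], [F → . F ; ;], [F → . F F *], [F → .], [F → F . ; ;], [F → F . F *] }  — shift, 2 reduces
  I5: { [F → F ; . ;] }  — shift
  I6: { [F → . F ; ;], [F → . F F *], [F → .], [F → F . ; ;], [F → F . F *], [F → F F . *] }  — shift, reduce
  I7: { [F → F F * .] }  — reduce
  I8: { [F → F ; ; .] }  — reduce
  I9: { [C → num num . F], [F → . F ; ;], [F → . F F *], [F → .] }  — reduce
  I10: { [C → num num F .], [F → . F ; ;], [F → . F F *], [F → .], [F → F . ; ;], [F → F . F *] }  — shift, 2 reduces

Conflict in state I4:
  Shift-reduce conflict between [C → x F .] and [F → F . ; ;]
So the grammar is NOT LR(0).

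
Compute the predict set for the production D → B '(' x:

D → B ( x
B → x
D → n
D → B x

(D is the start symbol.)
PREDICT(D → B '(' x) = (FIRST(RHS) \ {ε}) ∪ (FOLLOW(D) if ε ∈ FIRST(RHS), i.e. RHS ⇒* ε)
FIRST(B) = { 'x' }
FIRST(B '(' x) = { 'x' }
ε ∉ FIRST(B '(' x), so FOLLOW(D) is not added.
PREDICT(D → B '(' x) = { 'x' }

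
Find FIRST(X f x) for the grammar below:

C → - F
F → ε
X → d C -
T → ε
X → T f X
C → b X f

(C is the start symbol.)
{ 'd', 'f' }

FIRST sets of the non-terminals involved (from the grammar, by fixed-point iteration):
  FIRST(X) = { 'd', 'f' }

To compute FIRST(X f x), process the symbols left to right:
Symbol X is a non-terminal. Add FIRST(X) \ {ε} = { 'd', 'f' }
X is not nullable (ε ∉ FIRST(X)), so stop here.
FIRST(X f x) = { 'd', 'f' }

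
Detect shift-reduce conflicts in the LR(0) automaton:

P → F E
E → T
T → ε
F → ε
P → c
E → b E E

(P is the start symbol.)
Yes — I0: [F → .] vs [P → . c]; I1: [T → .] vs [E → . b E E]; I6: [T → .] vs [E → . b E E]; I7: [T → .] vs [E → . b E E]

Augment with P' → P and build the canonical LR(0) collection (I0 = CLOSURE({[P' → . P]}), then GOTO on every symbol after a dot until no new states appear). It has 9 states:
  I0: { [F → .], [P → . F E], [P → . c], [P' → . P] }  — shift, reduce
  I1: { [E → . T], [E → . b E E], [P → F . E], [T → .] }  — shift, reduce
  I2: { [P' → P .] }  — accept
  I3: { [P → c .] }  — reduce
  I4: { [P → F E .] }  — reduce
  I5: { [E → T .] }  — reduce
  I6: { [E → . T], [E → . b E E], [E → b . E E], [T → .] }  — shift, reduce
  I7: { [E → . T], [E → . b E E], [E → b E . E], [T → .] }  — shift, reduce
  I8: { [E → b E E .] }  — reduce

I0 contains reduce item [F → .] and shift item [P → . c] — shift-reduce conflict.
I1 contains reduce item [T → .] and shift item [E → . b E E] — shift-reduce conflict.
I6 contains reduce item [T → .] and shift item [E → . b E E] — shift-reduce conflict.
I7 contains reduce item [T → .] and shift item [E → . b E E] — shift-reduce conflict.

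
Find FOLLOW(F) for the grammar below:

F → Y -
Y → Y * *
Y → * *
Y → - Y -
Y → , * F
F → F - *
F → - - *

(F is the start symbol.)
To compute FOLLOW(F), find every occurrence of F on a right-hand side N → α F β: add FIRST(β) \ {ε}, and if β is empty or nullable also add FOLLOW(N). Iterate to a fixed point.

F is the start symbol, so $ ∈ FOLLOW(F).
In Y → , * F: F is at the end, add FOLLOW(Y)
In F → F - *: F is followed by '-' '*', add FIRST('-' '*') \ {ε} = { '-' }

The FOLLOW sets referred to above (computed the same way, to a fixed point):
  FOLLOW(Y) = { '*', '-' }

Taking the union: FOLLOW(F) = { $, '*', '-' }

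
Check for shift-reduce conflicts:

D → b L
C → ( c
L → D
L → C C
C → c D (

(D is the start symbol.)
No shift-reduce conflicts

A shift-reduce conflict occurs when an LR(0) state has both:
  - a complete (reduce) item [A → α .] (dot at the end), and
  - a shift item [B → β . c γ] (dot before a terminal).

Augment with D' → D and build the canonical LR(0) collection (I0 = CLOSURE({[D' → . D]}), then GOTO on every symbol after a dot until no new states appear). It has 12 states:
  I0: { [D → . b L], [D' → . D] }  — shift
  I1: { [D' → D .] }  — accept
  I2: { [C → . ( c], [C → . c D (], [D → . b L], [D → b . L], [L → . C C], [L → . D] }  — shift
  I3: { [C → ( . c] }  — shift
  I4: { [C → . ( c], [C → . c D (], [L → C . C] }  — shift
  I5: { [L → D .] }  — reduce
  I6: { [D → b L .] }  — reduce
  I7: { [C → c . D (], [D → . b L] }  — shift
  I8: { [C → c D . (] }  — shift
  I9: { [C → c D ( .] }  — reduce
  I10: { [L → C C .] }  — reduce
  I11: { [C → ( c .] }  — reduce

No state contains both a complete item and a shift item.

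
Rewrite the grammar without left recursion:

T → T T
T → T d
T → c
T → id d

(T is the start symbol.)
T → c T'
T → id d T'
T' → T T'
T' → d T'
T' → ε

T is directly left-recursive. The standard transformation for
  A → A α₁ | ... | A α_m | β₁ | ... | β_n
is
  A  → β₁ A' | ... | β_n A'
  A' → α₁ A' | ... | α_m A' | ε

T → c becomes T → c T'
T → id d becomes T → id d T'
T → T T becomes T' → T T'
T → T d becomes T' → d T'
Add T' → ε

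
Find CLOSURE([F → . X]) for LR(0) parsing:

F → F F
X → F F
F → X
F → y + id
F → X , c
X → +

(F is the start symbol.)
{ [F → . F F], [F → . X , c], [F → . X], [F → . y + id], [X → . +], [X → . F F] }

To compute CLOSURE, for each item [A → α.Bβ] where B is a non-terminal, add [B → .γ] for all productions B → γ; repeat for the newly added items until nothing changes.

Start with: [F → . X]
  [F → . X] has the dot before X: add [X → . F F], [X → . +]
  [X → . F F] has the dot before F: add [F → . F F], [F → . y + id], [F → . X , c]
No further items can be added.

CLOSURE = { [F → . F F], [F → . X , c], [F → . X], [F → . y + id], [X → . +], [X → . F F] }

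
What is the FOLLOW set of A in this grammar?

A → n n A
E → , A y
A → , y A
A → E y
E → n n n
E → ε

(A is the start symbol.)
{ $, 'y' }

To compute FOLLOW(A), find every occurrence of A on a right-hand side N → α A β: add FIRST(β) \ {ε}, and if β is empty or nullable also add FOLLOW(N). Iterate to a fixed point.

A is the start symbol, so $ ∈ FOLLOW(A).
In A → n n A: A is at the end; this adds FOLLOW(A) to itself — nothing new
In E → , A y: A is followed by y, add FIRST(y) \ {ε} = { 'y' }
In A → , y A: A is at the end; this adds FOLLOW(A) to itself — nothing new

Taking the union: FOLLOW(A) = { $, 'y' }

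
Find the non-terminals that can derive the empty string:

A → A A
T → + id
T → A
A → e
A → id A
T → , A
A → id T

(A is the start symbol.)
There are no ε-productions, so no non-terminal can derive ε.
No non-terminals are nullable.

Answer: None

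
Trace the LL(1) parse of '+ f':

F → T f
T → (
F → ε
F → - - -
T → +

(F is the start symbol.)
Stack is shown with the top on the left.

Stack  Input  Action
--------------------
F $    + f $  output F → T f
T f $  + f $  output T → +
+ f $  + f $  match '+'
f $    f $    match 'f'
$      $      accept

The string is accepted.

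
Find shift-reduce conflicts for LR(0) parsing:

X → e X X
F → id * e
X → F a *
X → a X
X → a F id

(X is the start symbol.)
No shift-reduce conflicts

Augment with X' → X and build the canonical LR(0) collection (I0 = CLOSURE({[X' → . X]}), then GOTO on every symbol after a dot until no new states appear). It has 15 states:
  I0: { [F → . id * e], [X → . F a *], [X → . a F id], [X → . a X], [X → . e X X], [X' → . X] }  — shift
  I1: { [X → F . a *] }  — shift
  I2: { [X' → X .] }  — accept
  I3: { [F → . id * e], [X → . F a *], [X → . a F id], [X → . a X], [X → . e X X], [X → a . F id], [X → a . X] }  — shift
  I4: { [F → . id * e], [X → . F a *], [X → . a F id], [X → . a X], [X → . e X X], [X → e . X X] }  — shift
  I5: { [F → id . * e] }  — shift
  I6: { [F → id * . e] }  — shift
  I7: { [F → id * e .] }  — reduce
  I8: { [F → . id * e], [X → . F a *], [X → . a F id], [X → . a X], [X → . e X X], [X → e X . X] }  — shift
  I9: { [X → e X X .] }  — reduce
  I10: { [X → F . a *], [X → a F . id] }  — shift
  I11: { [X → a X .] }  — reduce
  I12: { [X → F a . *] }  — shift
  I13: { [X → a F id .] }  — reduce
  I14: { [X → F a * .] }  — reduce

No state contains both a complete item and a shift item.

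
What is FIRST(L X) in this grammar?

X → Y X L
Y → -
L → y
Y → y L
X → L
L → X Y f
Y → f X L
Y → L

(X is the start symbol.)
FIRST sets of the non-terminals involved (from the grammar, by fixed-point iteration):
  FIRST(L) = { '-', 'f', 'y' }

To compute FIRST(L X), process the symbols left to right:
Symbol L is a non-terminal. Add FIRST(L) \ {ε} = { '-', 'f', 'y' }
L is not nullable (ε ∉ FIRST(L)), so stop here.
FIRST(L X) = { '-', 'f', 'y' }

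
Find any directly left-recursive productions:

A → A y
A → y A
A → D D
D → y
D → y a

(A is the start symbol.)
A → A y: LEFT RECURSIVE (starts with A)
A → y A: starts with y
A → D D: starts with D
D → y: starts with y
D → y a: starts with y

The grammar has direct left recursion on: A.

Answer: Yes, A is left-recursive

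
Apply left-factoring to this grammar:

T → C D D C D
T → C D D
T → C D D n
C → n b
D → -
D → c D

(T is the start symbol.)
T → C D D T'
T' → C D
T' → ε
T' → n
C → n b
D → -
D → c D

Left-factoring transforms A → αβ₁ | αβ₂ into A → αA' and A' → β₁ | β₂
(α is the longest common prefix among the alternatives). Repeat until
no nonterminal has two alternatives with a common prefix.

Round 1: T has alternatives sharing prefix 'C D D'. Introduce T': T → C D D T'
  Add: T' → C D
  Add: T' → ε
  Add: T' → n

No remaining common prefixes — done.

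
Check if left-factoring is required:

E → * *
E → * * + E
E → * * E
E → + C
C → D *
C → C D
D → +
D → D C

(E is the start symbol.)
Left-factoring is needed when two productions for the same non-terminal
share a common prefix on the right-hand side.

Productions for E:
  E → * *
  E → * * + E
  E → * * E
  E → + C
Productions for C:
  C → D *
  C → C D
Productions for D:
  D → +
  D → D C

Found common prefix '* *' in productions for E

Answer: Yes, E has productions with common prefix '* *'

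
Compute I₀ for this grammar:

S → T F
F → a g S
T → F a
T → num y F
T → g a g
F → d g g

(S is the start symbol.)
First, augment the grammar with S' → S
I₀ = CLOSURE({ [S' → . S] }):
  [S' → . S] has the dot before S: add [S → . T F]
  [S → . T F] has the dot before T: add [T → . F a], [T → . num y F], [T → . g a g]
  [T → . F a] has the dot before F: add [F → . a g S], [F → . d g g]
No further items can be added.

I₀ = { [F → . a g S], [F → . d g g], [S → . T F], [S' → . S], [T → . F a], [T → . g a g], [T → . num y F] }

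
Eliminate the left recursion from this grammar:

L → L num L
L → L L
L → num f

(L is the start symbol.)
L is directly left-recursive. The standard transformation for
  A → A α₁ | ... | A α_m | β₁ | ... | β_n
is
  A  → β₁ A' | ... | β_n A'
  A' → α₁ A' | ... | α_m A' | ε

L → num f becomes L → num f L'
L → L num L becomes L' → num L L'
L → L L becomes L' → L L'
Add L' → ε

Resulting grammar:
L → num f L'
L' → num L L'
L' → L L'
L' → ε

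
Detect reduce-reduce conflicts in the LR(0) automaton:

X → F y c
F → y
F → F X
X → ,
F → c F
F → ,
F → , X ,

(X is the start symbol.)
A reduce-reduce conflict occurs when an LR(0) state has two complete items [A → α .] and [B → β .] — both call for a reduction, and with no lookahead the parser cannot choose between them.

Augment with X' → X and build the canonical LR(0) collection (I0 = CLOSURE({[X' → . X]}), then GOTO on every symbol after a dot until no new states appear). It has 13 states:
  I0: { [F → . , X ,], [F → . ,], [F → . F X], [F → . c F], [F → . y], [X → . ,], [X → . F y c], [X' → . X] }  — shift
  I1: { [F → , . X ,], [F → , .], [F → . , X ,], [F → . ,], [F → . F X], [F → . c F], [F → . y], [X → , .], [X → . ,], [X → . F y c] }  — shift, 2 reduces
  I2: { [F → . , X ,], [F → . ,], [F → . F X], [F → . c F], [F → . y], [F → F . X], [X → . ,], [X → . F y c], [X → F . y c] }  — shift
  I3: { [X' → X .] }  — accept
  I4: { [F → . , X ,], [F → . ,], [F → . F X], [F → . c F], [F → . y], [F → c . F] }  — shift
  I5: { [F → y .] }  — reduce
  I6: { [F → , . X ,], [F → , .], [F → . , X ,], [F → . ,], [F → . F X], [F → . c F], [F → . y], [X → . ,], [X → . F y c] }  — shift, reduce
  I7: { [F → . , X ,], [F → . ,], [F → . F X], [F → . c F], [F → . y], [F → F . X], [F → c F .], [X → . ,], [X → . F y c] }  — shift, reduce
  I8: { [F → F X .] }  — reduce
  I9: { [F → , X . ,] }  — shift
  I10: { [F → , X , .] }  — reduce
  I11: { [F → y .], [X → F y . c] }  — shift, reduce
  I12: { [X → F y c .] }  — reduce

I1 contains complete items [F → , .], [X → , .] — reduce-reduce conflict.

Answer: Yes — I1: [F → , .] vs [X → , .]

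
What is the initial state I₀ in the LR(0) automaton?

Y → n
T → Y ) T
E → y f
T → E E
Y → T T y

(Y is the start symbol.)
First, augment the grammar with Y' → Y
I₀ = CLOSURE({ [Y' → . Y] }):
  [Y' → . Y] has the dot before Y: add [Y → . n], [Y → . T T y]
  [Y → . T T y] has the dot before T: add [T → . Y ) T], [T → . E E]
  [T → . E E] has the dot before E: add [E → . y f]
No further items can be added.

I₀ = { [E → . y f], [T → . E E], [T → . Y ) T], [Y → . T T y], [Y → . n], [Y' → . Y] }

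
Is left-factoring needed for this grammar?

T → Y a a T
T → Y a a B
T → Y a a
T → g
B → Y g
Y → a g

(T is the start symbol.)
Yes, T has productions with common prefix 'Y a a'

Left-factoring is needed when two productions for the same non-terminal
share a common prefix on the right-hand side.

Productions for T:
  T → Y a a T
  T → Y a a B
  T → Y a a
  T → g

Found common prefix 'Y a a' in productions for T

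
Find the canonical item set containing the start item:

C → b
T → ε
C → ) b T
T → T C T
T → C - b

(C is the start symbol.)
First, augment the grammar with C' → C
I₀ = CLOSURE({ [C' → . C] }):
  [C' → . C] has the dot before C: add [C → . b], [C → . ) b T]
No further items can be added.

I₀ = { [C → . ) b T], [C → . b], [C' → . C] }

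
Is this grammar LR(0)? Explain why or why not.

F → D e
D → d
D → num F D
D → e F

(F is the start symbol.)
Yes, the grammar is LR(0)

Augment with F' → F and build the canonical LR(0) collection (I0 = CLOSURE({[F' → . F]}), then GOTO on every symbol after a dot until no new states appear). It has 10 states:
  I0: { [D → . d], [D → . e F], [D → . num F D], [F → . D e], [F' → . F] }  — shift
  I1: { [F → D . e] }  — shift
  I2: { [F' → F .] }  — accept
  I3: { [D → d .] }  — reduce
  I4: { [D → . d], [D → . e F], [D → . num F D], [D → e . F], [F → . D e] }  — shift
  I5: { [D → . d], [D → . e F], [D → . num F D], [D → num . F D], [F → . D e] }  — shift
  I6: { [D → . d], [D → . e F], [D → . num F D], [D → num F . D] }  — shift
  I7: { [D → num F D .] }  — reduce
  I8: { [D → e F .] }  — reduce
  I9: { [F → D e .] }  — reduce

Every state is either a pure shift/goto state or contains exactly one complete item and nothing to shift — no conflicts. The grammar is LR(0).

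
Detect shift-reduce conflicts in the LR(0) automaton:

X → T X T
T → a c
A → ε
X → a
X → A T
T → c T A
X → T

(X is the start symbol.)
Yes — I0: [A → .] vs [T → . a c]; I2: [A → .] vs [T → . a c]; I4: [X → a .] vs [T → a . c]

A shift-reduce conflict occurs when an LR(0) state has both:
  - a complete (reduce) item [A → α .] (dot at the end), and
  - a shift item [B → β . c γ] (dot before a terminal).

Augment with X' → X and build the canonical LR(0) collection (I0 = CLOSURE({[X' → . X]}), then GOTO on every symbol after a dot until no new states appear). It has 13 states:
  I0: { [A → .], [T → . a c], [T → . c T A], [X → . A T], [X → . T X T], [X → . T], [X → . a], [X' → . X] }  — shift, reduce
  I1: { [T → . a c], [T → . c T A], [X → A . T] }  — shift
  I2: { [A → .], [T → . a c], [T → . c T A], [X → . A T], [X → . T X T], [X → . T], [X → . a], [X → T . X T], [X → T .] }  — shift, 2 reduces
  I3: { [X' → X .] }  — accept
  I4: { [T → a . c], [X → a .] }  — shift, reduce
  I5: { [T → . a c], [T → . c T A], [T → c . T A] }  — shift
  I6: { [A → .], [T → c T . A] }  — reduce
  I7: { [T → a . c] }  — shift
  I8: { [T → a c .] }  — reduce
  I9: { [T → c T A .] }  — reduce
  I10: { [T → . a c], [T → . c T A], [X → T X . T] }  — shift
  I11: { [X → T X T .] }  — reduce
  I12: { [X → A T .] }  — reduce

I0 contains reduce item [A → .] and shift items [T → . a c], [T → . c T A], [X → . a] — shift-reduce conflict.
I2 contains reduce items [A → .], [X → T .] and shift items [T → . a c], [T → . c T A], [X → . a] — shift-reduce conflict.
I4 contains reduce item [X → a .] and shift item [T → a . c] — shift-reduce conflict.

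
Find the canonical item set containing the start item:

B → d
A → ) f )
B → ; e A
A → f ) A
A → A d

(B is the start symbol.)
First, augment the grammar with B' → B
I₀ = CLOSURE({ [B' → . B] }):
  [B' → . B] has the dot before B: add [B → . d], [B → . ; e A]
No further items can be added.

I₀ = { [B → . ; e A], [B → . d], [B' → . B] }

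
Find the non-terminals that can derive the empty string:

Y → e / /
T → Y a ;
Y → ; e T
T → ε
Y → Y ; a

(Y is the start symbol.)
{ 'T' }

A non-terminal is nullable if it can derive ε (the empty string): either it has an ε-production, or it has a production whose right-hand side consists entirely of nullable non-terminals.

ε-productions: T → ε
So T is immediately nullable.
No further non-terminal can be added: every production for the remaining non-terminals contains a terminal or a non-nullable non-terminal.
Nullable = { 'T' }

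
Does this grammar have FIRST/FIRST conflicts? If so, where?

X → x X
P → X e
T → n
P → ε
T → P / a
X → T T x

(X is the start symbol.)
Yes. X → x X / X → T T x on { 'x' }; T → n / T → P '/' a on { 'n' }

FIRST sets of the non-terminals at (or reachable through a nullable prefix from) the front of some alternative:
  FIRST(T) = { '/', 'n', 'x' }
  FIRST(X) = { '/', 'n', 'x' }
  FIRST(P) = { '/', 'n', 'x', ε }

Productions for X:
  X → x X: FIRST = { 'x' }
  X → T T x: FIRST = { '/', 'n', 'x' }
Productions for P:
  P → X e: FIRST = { '/', 'n', 'x' }
  P → ε: FIRST = { ε }
Productions for T:
  T → n: FIRST = { 'n' }
  T → P / a: FIRST = { '/', 'n', 'x' }

Conflict for X: X → x X and X → T T x
  Overlap: { 'x' }
Conflict for T: T → n and T → P / a
  Overlap: { 'n' }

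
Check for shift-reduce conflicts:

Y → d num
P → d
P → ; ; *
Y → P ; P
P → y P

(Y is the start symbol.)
Yes — I4: [P → d .] vs [Y → d . num]

A shift-reduce conflict occurs when an LR(0) state has both:
  - a complete (reduce) item [A → α .] (dot at the end), and
  - a shift item [B → β . c γ] (dot before a terminal).

Augment with Y' → Y and build the canonical LR(0) collection (I0 = CLOSURE({[Y' → . Y]}), then GOTO on every symbol after a dot until no new states appear). It has 13 states:
  I0: { [P → . ; ; *], [P → . d], [P → . y P], [Y → . P ; P], [Y → . d num], [Y' → . Y] }  — shift
  I1: { [P → ; . ; *] }  — shift
  I2: { [Y → P . ; P] }  — shift
  I3: { [Y' → Y .] }  — accept
  I4: { [P → d .], [Y → d . num] }  — shift, reduce
  I5: { [P → . ; ; *], [P → . d], [P → . y P], [P → y . P] }  — shift
  I6: { [P → y P .] }  — reduce
  I7: { [P → d .] }  — reduce
  I8: { [Y → d num .] }  — reduce
  I9: { [P → . ; ; *], [P → . d], [P → . y P], [Y → P ; . P] }  — shift
  I10: { [Y → P ; P .] }  — reduce
  I11: { [P → ; ; . *] }  — shift
  I12: { [P → ; ; * .] }  — reduce

I4 contains reduce item [P → d .] and shift item [Y → d . num] — shift-reduce conflict.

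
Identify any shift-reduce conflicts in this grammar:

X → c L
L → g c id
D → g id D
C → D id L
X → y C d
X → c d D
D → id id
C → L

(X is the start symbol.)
No shift-reduce conflicts

A shift-reduce conflict occurs when an LR(0) state has both:
  - a complete (reduce) item [A → α .] (dot at the end), and
  - a shift item [B → β . c γ] (dot before a terminal).

Augment with X' → X and build the canonical LR(0) collection (I0 = CLOSURE({[X' → . X]}), then GOTO on every symbol after a dot until no new states appear). It has 22 states:
  I0: { [X → . c L], [X → . c d D], [X → . y C d], [X' → . X] }  — shift
  I1: { [X' → X .] }  — accept
  I2: { [L → . g c id], [X → c . L], [X → c . d D] }  — shift
  I3: { [C → . D id L], [C → . L], [D → . g id D], [D → . id id], [L → . g c id], [X → y . C d] }  — shift
  I4: { [X → y C . d] }  — shift
  I5: { [C → D . id L] }  — shift
  I6: { [C → L .] }  — reduce
  I7: { [D → g . id D], [L → g . c id] }  — shift
  I8: { [D → id . id] }  — shift
  I9: { [D → id id .] }  — reduce
  I10: { [L → g c . id] }  — shift
  I11: { [D → . g id D], [D → . id id], [D → g id . D] }  — shift
  I12: { [D → g id D .] }  — reduce
  I13: { [D → g . id D] }  — shift
  I14: { [L → g c id .] }  — reduce
  I15: { [C → D id . L], [L → . g c id] }  — shift
  I16: { [C → D id L .] }  — reduce
  I17: { [L → g . c id] }  — shift
  I18: { [X → y C d .] }  — reduce
  I19: { [X → c L .] }  — reduce
  I20: { [D → . g id D], [D → . id id], [X → c d . D] }  — shift
  I21: { [X → c d D .] }  — reduce

No state contains both a complete item and a shift item.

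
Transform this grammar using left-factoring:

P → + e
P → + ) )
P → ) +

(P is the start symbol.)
Left-factoring transforms A → αβ₁ | αβ₂ into A → αA' and A' → β₁ | β₂
(α is the longest common prefix among the alternatives). Repeat until
no nonterminal has two alternatives with a common prefix.

Round 1: P has alternatives sharing prefix '+'. Introduce P': P → + P'
  Add: P' → e
  Add: P' → ) )

No remaining common prefixes — done.

Resulting grammar:
P → + P'
P' → e
P' → ) )
P → ) +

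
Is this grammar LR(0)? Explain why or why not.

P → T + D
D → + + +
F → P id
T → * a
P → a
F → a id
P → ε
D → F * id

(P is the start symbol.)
No. Shift-reduce conflict between [P → .] and [P → . a]

Augment with P' → P and build the canonical LR(0) collection (I0 = CLOSURE({[P' → . P]}), then GOTO on every symbol after a dot until no new states appear). It has 18 states:
  I0: { [P → . T + D], [P → . a], [P → .], [P' → . P], [T → . * a] }  — shift, reduce
  I1: { [T → * . a] }  — shift
  I2: { [P' → P .] }  — accept
  I3: { [P → T . + D] }  — shift
  I4: { [P → a .] }  — reduce
  I5: { [D → . + + +], [D → . F * id], [F → . P id], [F → . a id], [P → . T + D], [P → . a], [P → .], [P → T + . D], [T → . * a] }  — shift, reduce
  I6: { [D → + . + +] }  — shift
  I7: { [P → T + D .] }  — reduce
  I8: { [D → F . * id] }  — shift
  I9: { [F → P . id] }  — shift
  I10: { [F → a . id], [P → a .] }  — shift, reduce
  I11: { [F → a id .] }  — reduce
  I12: { [F → P id .] }  — reduce
  I13: { [D → F * . id] }  — shift
  I14: { [D → F * id .] }  — reduce
  I15: { [D → + + . +] }  — shift
  I16: { [D → + + + .] }  — reduce
  I17: { [T → * a .] }  — reduce

Conflict in state I0:
  Shift-reduce conflict between [P → .] and [P → . a]
So the grammar is NOT LR(0).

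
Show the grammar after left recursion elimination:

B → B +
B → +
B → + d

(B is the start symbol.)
B → + B'
B → + d B'
B' → + B'
B' → ε

B is directly left-recursive. The standard transformation for
  A → A α₁ | ... | A α_m | β₁ | ... | β_n
is
  A  → β₁ A' | ... | β_n A'
  A' → α₁ A' | ... | α_m A' | ε

B → + becomes B → + B'
B → + d becomes B → + d B'
B → B + becomes B' → + B'
Add B' → ε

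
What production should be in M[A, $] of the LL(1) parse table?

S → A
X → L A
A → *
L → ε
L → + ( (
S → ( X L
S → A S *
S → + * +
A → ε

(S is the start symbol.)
To find M[A, $], we find productions for A where $ is in the predict set (PREDICT(N → α) = (FIRST(α) \ {ε}) ∪ (FOLLOW(N) if α ⇒* ε)).

Relevant sets:
  FOLLOW(A) = { $, '(', '*', '+' }

A → *: PREDICT = { '*' }
A → ε: PREDICT = { $, '(', '*', '+' }
  $ is in predict set, so this production goes in M[A, $]

M[A, $] = A → ε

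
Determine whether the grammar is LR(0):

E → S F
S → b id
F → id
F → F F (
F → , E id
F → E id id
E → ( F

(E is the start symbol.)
A grammar is LR(0) if no state in the canonical LR(0) collection has:
  - both a shift item (dot before a terminal) and a complete item (shift-reduce conflict), or
  - two or more complete items (reduce-reduce conflict; the accept item [E' → E .] counts as a complete item here).

Augment with E' → E and build the canonical LR(0) collection (I0 = CLOSURE({[E' → . E]}), then GOTO on every symbol after a dot until no new states appear). It has 17 states:
  I0: { [E → . ( F], [E → . S F], [E' → . E], [S → . b id] }  — shift
  I1: { [E → ( . F], [E → . ( F], [E → . S F], [F → . , E id], [F → . E id id], [F → . F F (], [F → . id], [S → . b id] }  — shift
  I2: { [E' → E .] }  — accept
  I3: { [E → . ( F], [E → . S F], [E → S . F], [F → . , E id], [F → . E id id], [F → . F F (], [F → . id], [S → . b id] }  — shift
  I4: { [S → b . id] }  — shift
  I5: { [S → b id .] }  — reduce
  I6: { [E → . ( F], [E → . S F], [F → , . E id], [S → . b id] }  — shift
  I7: { [F → E . id id] }  — shift
  I8: { [E → . ( F], [E → . S F], [E → S F .], [F → . , E id], [F → . E id id], [F → . F F (], [F → . id], [F → F . F (], [S → . b id] }  — shift, reduce
  I9: { [F → id .] }  — reduce
  I10: { [E → . ( F], [E → . S F], [F → . , E id], [F → . E id id], [F → . F F (], [F → . id], [F → F . F (], [F → F F . (], [S → . b id] }  — shift
  I11: { [E → ( . F], [E → . ( F], [E → . S F], [F → . , E id], [F → . E id id], [F → . F F (], [F → . id], [F → F F ( .], [S → . b id] }  — shift, reduce
  I12: { [E → ( F .], [E → . ( F], [E → . S F], [F → . , E id], [F → . E id id], [F → . F F (], [F → . id], [F → F . F (], [S → . b id] }  — shift, reduce
  I13: { [F → E id . id] }  — shift
  I14: { [F → E id id .] }  — reduce
  I15: { [F → , E . id] }  — shift
  I16: { [F → , E id .] }  — reduce

Conflict in state I8:
  Shift-reduce conflict between [E → S F .] and [E → . ( F]
So the grammar is NOT LR(0).

Answer: No. Shift-reduce conflict between [E → S F .] and [E → . ( F]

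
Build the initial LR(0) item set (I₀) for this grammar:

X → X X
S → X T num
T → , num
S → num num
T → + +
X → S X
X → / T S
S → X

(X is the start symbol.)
First, augment the grammar with X' → X
I₀ = CLOSURE({ [X' → . X] }):
  [X' → . X] has the dot before X: add [X → . X X], [X → . S X], [X → . / T S]
  [X → . S X] has the dot before S: add [S → . X T num], [S → . num num], [S → . X]
No further items can be added.

I₀ = { [S → . X T num], [S → . X], [S → . num num], [X → . / T S], [X → . S X], [X → . X X], [X' → . X] }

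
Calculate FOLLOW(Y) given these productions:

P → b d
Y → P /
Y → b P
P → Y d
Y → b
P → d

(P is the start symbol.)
In P → Y d: Y is followed by d, add FIRST(d) \ {ε} = { 'd' }

Taking the union: FOLLOW(Y) = { 'd' }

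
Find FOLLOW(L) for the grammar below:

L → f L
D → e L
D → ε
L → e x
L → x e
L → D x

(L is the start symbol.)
To compute FOLLOW(L), find every occurrence of L on a right-hand side N → α L β: add FIRST(β) \ {ε}, and if β is empty or nullable also add FOLLOW(N). Iterate to a fixed point.

L is the start symbol, so $ ∈ FOLLOW(L).
In L → f L: L is at the end; this adds FOLLOW(L) to itself — nothing new
In D → e L: L is at the end, add FOLLOW(D)

The FOLLOW sets referred to above (computed the same way, to a fixed point):
  FOLLOW(D) = { 'x' }

Taking the union: FOLLOW(L) = { $, 'x' }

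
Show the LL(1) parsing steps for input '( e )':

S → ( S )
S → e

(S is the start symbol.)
LL(1) parsing maintains a stack (initially the start symbol over $) and the input. At each step: if the stack top is a terminal, match it against the current input token; if it is a non-terminal N, replace it with the RHS of M[N, lookahead] (the unique production whose predict set contains the lookahead).

Stack is shown with the top on the left.

Stack    Input    Action
------------------------
S $      ( e ) $  output S → ( S )
( S ) $  ( e ) $  match '('
S ) $    e ) $    output S → e
e ) $    e ) $    match 'e'
) $      ) $      match ')'
$        $        accept

The string is accepted.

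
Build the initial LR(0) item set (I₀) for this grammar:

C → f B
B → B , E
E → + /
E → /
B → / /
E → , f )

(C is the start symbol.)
{ [C → . f B], [C' → . C] }

First, augment the grammar with C' → C
I₀ = CLOSURE({ [C' → . C] }):
  [C' → . C] has the dot before C: add [C → . f B]
No further items can be added.

I₀ = { [C → . f B], [C' → . C] }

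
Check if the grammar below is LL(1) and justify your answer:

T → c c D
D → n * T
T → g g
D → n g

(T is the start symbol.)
For T:
  PREDICT(T → c c D) = { 'c' }
  PREDICT(T → g g) = { 'g' }
For D:
  PREDICT(D → n '*' T) = { 'n' }
  PREDICT(D → n g) = { 'n' }

Conflict found: Predict set conflict for D: { 'n' }
The grammar is NOT LL(1).

Answer: No. Predict set conflict for D: { 'n' }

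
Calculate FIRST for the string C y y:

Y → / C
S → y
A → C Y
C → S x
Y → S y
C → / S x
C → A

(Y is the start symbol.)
{ '/', 'y' }

FIRST sets of the non-terminals involved (from the grammar, by fixed-point iteration):
  FIRST(C) = { '/', 'y' }

To compute FIRST(C y y), process the symbols left to right:
Symbol C is a non-terminal. Add FIRST(C) \ {ε} = { '/', 'y' }
C is not nullable (ε ∉ FIRST(C)), so stop here.
FIRST(C y y) = { '/', 'y' }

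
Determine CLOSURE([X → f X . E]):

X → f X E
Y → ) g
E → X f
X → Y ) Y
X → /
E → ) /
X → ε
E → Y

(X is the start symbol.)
Start with: [X → f X . E]
  [X → f X . E] has the dot before E: add [E → . X f], [E → . ) /], [E → . Y]
  [E → . X f] has the dot before X: add [X → . f X E], [X → . Y ) Y], [X → . /], [X → .]
  [E → . Y] has the dot before Y: add [Y → . ) g]
No further items can be added.

CLOSURE = { [E → . ) /], [E → . X f], [E → . Y], [X → . /], [X → . Y ) Y], [X → . f X E], [X → .], [X → f X . E], [Y → . ) g] }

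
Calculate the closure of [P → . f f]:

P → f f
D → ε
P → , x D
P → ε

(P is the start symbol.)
{ [P → . f f] }

To compute CLOSURE, for each item [A → α.Bβ] where B is a non-terminal, add [B → .γ] for all productions B → γ; repeat for the newly added items until nothing changes.

Start with: [P → . f f]
The dot precedes the terminal f, so nothing is added.

CLOSURE = { [P → . f f] }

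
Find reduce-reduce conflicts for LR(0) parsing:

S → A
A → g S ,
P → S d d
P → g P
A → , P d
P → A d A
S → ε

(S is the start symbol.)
No reduce-reduce conflicts

Augment with S' → S and build the canonical LR(0) collection (I0 = CLOSURE({[S' → . S]}), then GOTO on every symbol after a dot until no new states appear). It has 18 states:
  I0: { [A → . , P d], [A → . g S ,], [S → . A], [S → .], [S' → . S] }  — shift, reduce
  I1: { [A → , . P d], [A → . , P d], [A → . g S ,], [P → . A d A], [P → . S d d], [P → . g P], [S → . A], [S → .] }  — shift, reduce
  I2: { [S → A .] }  — reduce
  I3: { [S' → S .] }  — accept
  I4: { [A → . , P d], [A → . g S ,], [A → g . S ,], [S → . A], [S → .] }  — shift, reduce
  I5: { [A → g S . ,] }  — shift
  I6: { [A → g S , .] }  — reduce
  I7: { [P → A . d A], [S → A .] }  — shift, reduce
  I8: { [A → , P . d] }  — shift
  I9: { [P → S . d d] }  — shift
  I10: { [A → . , P d], [A → . g S ,], [A → g . S ,], [P → . A d A], [P → . S d d], [P → . g P], [P → g . P], [S → . A], [S → .] }  — shift, reduce
  I11: { [P → g P .] }  — reduce
  I12: { [A → g S . ,], [P → S . d d] }  — shift
  I13: { [P → S d . d] }  — shift
  I14: { [P → S d d .] }  — reduce
  I15: { [A → , P d .] }  — reduce
  I16: { [A → . , P d], [A → . g S ,], [P → A d . A] }  — shift
  I17: { [P → A d A .] }  — reduce

No state contains more than one complete item.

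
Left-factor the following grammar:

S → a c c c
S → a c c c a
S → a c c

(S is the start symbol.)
Left-factoring transforms A → αβ₁ | αβ₂ into A → αA' and A' → β₁ | β₂
(α is the longest common prefix among the alternatives). Repeat until
no nonterminal has two alternatives with a common prefix.

Round 1: S has alternatives sharing prefix 'a c c'. Introduce S': S → a c c S'
  Add: S' → c
  Add: S' → c a
  Add: S' → ε

Round 2: S' has alternatives sharing prefix 'c'. Introduce S'': S' → c S''
  Add: S'' → ε
  Add: S'' → a

No remaining common prefixes — done.

Resulting grammar:
S → a c c S'
S' → c S''
S'' → ε
S'' → a
S' → ε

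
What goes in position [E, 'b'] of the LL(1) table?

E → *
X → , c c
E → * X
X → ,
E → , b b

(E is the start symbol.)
Empty (error entry)

To find M[E, 'b'], we find productions for E where 'b' is in the predict set (PREDICT(N → α) = (FIRST(α) \ {ε}) ∪ (FOLLOW(N) if α ⇒* ε)).

E → *: PREDICT = { '*' }
E → * X: PREDICT = { '*' }
E → , b b: PREDICT = { ',' }

M[E, 'b'] is empty (no production applies)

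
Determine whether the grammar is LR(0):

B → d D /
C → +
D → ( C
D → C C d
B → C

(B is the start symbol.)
A grammar is LR(0) if no state in the canonical LR(0) collection has:
  - both a shift item (dot before a terminal) and a complete item (shift-reduce conflict), or
  - two or more complete items (reduce-reduce conflict; the accept item [B' → B .] counts as a complete item here).

Augment with B' → B and build the canonical LR(0) collection (I0 = CLOSURE({[B' → . B]}), then GOTO on every symbol after a dot until no new states appear). It has 12 states:
  I0: { [B → . C], [B → . d D /], [B' → . B], [C → . +] }  — shift
  I1: { [C → + .] }  — reduce
  I2: { [B' → B .] }  — accept
  I3: { [B → C .] }  — reduce
  I4: { [B → d . D /], [C → . +], [D → . ( C], [D → . C C d] }  — shift
  I5: { [C → . +], [D → ( . C] }  — shift
  I6: { [C → . +], [D → C . C d] }  — shift
  I7: { [B → d D . /] }  — shift
  I8: { [B → d D / .] }  — reduce
  I9: { [D → C C . d] }  — shift
  I10: { [D → C C d .] }  — reduce
  I11: { [D → ( C .] }  — reduce

Every state is either a pure shift/goto state or contains exactly one complete item and nothing to shift — no conflicts. The grammar is LR(0).

Answer: Yes, the grammar is LR(0)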